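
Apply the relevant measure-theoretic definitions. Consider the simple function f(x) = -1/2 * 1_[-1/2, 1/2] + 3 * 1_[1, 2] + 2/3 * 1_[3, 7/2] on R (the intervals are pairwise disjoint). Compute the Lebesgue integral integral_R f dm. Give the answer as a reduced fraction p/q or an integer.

For a simple function f = sum_i c_i * 1_{A_i} with disjoint A_i,
  integral f dm = sum_i c_i * m(A_i).
Lengths of the A_i:
  m(A_1) = 1/2 - (-1/2) = 1.
  m(A_2) = 2 - 1 = 1.
  m(A_3) = 7/2 - 3 = 1/2.
Contributions c_i * m(A_i):
  (-1/2) * (1) = -1/2.
  (3) * (1) = 3.
  (2/3) * (1/2) = 1/3.
Total: -1/2 + 3 + 1/3 = 17/6.

17/6


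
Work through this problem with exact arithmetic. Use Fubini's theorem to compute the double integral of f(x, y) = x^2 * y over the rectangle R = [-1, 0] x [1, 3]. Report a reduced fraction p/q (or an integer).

f(x, y) is a tensor product of a function of x and a function of y, and both factors are bounded continuous (hence Lebesgue integrable) on the rectangle, so Fubini's theorem applies:
  integral_R f d(m x m) = (integral_a1^b1 x^2 dx) * (integral_a2^b2 y dy).
Inner integral in x: integral_{-1}^{0} x^2 dx = (0^3 - (-1)^3)/3
  = 1/3.
Inner integral in y: integral_{1}^{3} y dy = (3^2 - 1^2)/2
  = 4.
Product: (1/3) * (4) = 4/3.

4/3


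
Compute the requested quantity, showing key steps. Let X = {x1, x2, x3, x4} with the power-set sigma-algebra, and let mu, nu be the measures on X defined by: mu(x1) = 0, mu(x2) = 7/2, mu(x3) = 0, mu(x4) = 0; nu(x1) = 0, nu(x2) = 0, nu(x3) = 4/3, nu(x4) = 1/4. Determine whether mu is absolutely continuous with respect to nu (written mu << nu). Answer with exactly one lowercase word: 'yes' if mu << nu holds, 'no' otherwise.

mu << nu means: every nu-null measurable set is also mu-null; equivalently, for every atom x, if nu({x}) = 0 then mu({x}) = 0.
Checking each atom:
  x1: nu = 0, mu = 0 -> consistent with mu << nu.
  x2: nu = 0, mu = 7/2 > 0 -> violates mu << nu.
  x3: nu = 4/3 > 0 -> no constraint.
  x4: nu = 1/4 > 0 -> no constraint.
The atom(s) x2 violate the condition (nu = 0 but mu > 0). Therefore mu is NOT absolutely continuous w.r.t. nu.

no


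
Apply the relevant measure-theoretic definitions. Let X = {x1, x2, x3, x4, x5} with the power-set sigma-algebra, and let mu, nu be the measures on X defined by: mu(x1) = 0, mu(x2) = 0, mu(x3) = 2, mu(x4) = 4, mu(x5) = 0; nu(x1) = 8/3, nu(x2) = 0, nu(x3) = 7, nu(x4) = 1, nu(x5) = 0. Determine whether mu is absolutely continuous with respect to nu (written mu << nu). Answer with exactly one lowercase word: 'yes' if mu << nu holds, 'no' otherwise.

mu << nu means: every nu-null measurable set is also mu-null; equivalently, for every atom x, if nu({x}) = 0 then mu({x}) = 0.
Checking each atom:
  x1: nu = 8/3 > 0 -> no constraint.
  x2: nu = 0, mu = 0 -> consistent with mu << nu.
  x3: nu = 7 > 0 -> no constraint.
  x4: nu = 1 > 0 -> no constraint.
  x5: nu = 0, mu = 0 -> consistent with mu << nu.
No atom violates the condition. Therefore mu << nu.

yes


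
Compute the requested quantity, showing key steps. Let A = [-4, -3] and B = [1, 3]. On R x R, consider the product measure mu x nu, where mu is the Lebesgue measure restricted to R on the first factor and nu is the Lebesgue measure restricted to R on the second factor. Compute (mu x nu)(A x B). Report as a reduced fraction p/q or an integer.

For a measurable rectangle A x B, the product measure satisfies
  (mu x nu)(A x B) = mu(A) * nu(B).
  mu(A) = 1.
  nu(B) = 2.
  (mu x nu)(A x B) = 1 * 2 = 2.

2


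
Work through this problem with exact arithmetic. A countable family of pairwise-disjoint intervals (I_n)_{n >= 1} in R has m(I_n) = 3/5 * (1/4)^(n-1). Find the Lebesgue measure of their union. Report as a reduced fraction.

By countable additivity of the Lebesgue measure on pairwise disjoint measurable sets,
  m(union_{n >= 1} I_n) = sum_{n >= 1} m(I_n) = sum_{n >= 1} a * r^(n-1),
  with a = 3/5 and r = 1/4.
Since 0 < r = 1/4 < 1, the geometric series converges:
  sum_{n >= 1} a * r^(n-1) = a / (1 - r).
  = 3/5 / (1 - 1/4)
  = 3/5 / (3/4)
  = 4/5.

4/5


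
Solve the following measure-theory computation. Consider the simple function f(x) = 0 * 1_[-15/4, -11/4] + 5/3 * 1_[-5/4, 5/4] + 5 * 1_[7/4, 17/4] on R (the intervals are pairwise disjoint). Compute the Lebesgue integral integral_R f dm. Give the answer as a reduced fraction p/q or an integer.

For a simple function f = sum_i c_i * 1_{A_i} with disjoint A_i,
  integral f dm = sum_i c_i * m(A_i).
Lengths of the A_i:
  m(A_1) = -11/4 - (-15/4) = 1.
  m(A_2) = 5/4 - (-5/4) = 5/2.
  m(A_3) = 17/4 - 7/4 = 5/2.
Contributions c_i * m(A_i):
  (0) * (1) = 0.
  (5/3) * (5/2) = 25/6.
  (5) * (5/2) = 25/2.
Total: 0 + 25/6 + 25/2 = 50/3.

50/3


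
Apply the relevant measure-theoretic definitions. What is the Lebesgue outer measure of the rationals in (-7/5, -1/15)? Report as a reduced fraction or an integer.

E = Q cap (-7/5, -1/15) is a subset of Q, which is countable. Enumerate Q = {q_1, q_2, ...}; for any eps > 0, cover q_k by the open interval (q_k - eps/2^(k+1), q_k + eps/2^(k+1)), of length eps/2^k. The total cover length is sum_{k>=1} eps/2^k = eps. Hence m*(E) <= m*(Q) <= eps for every eps > 0, and since outer measure is non-negative, m*(E) = 0.

0


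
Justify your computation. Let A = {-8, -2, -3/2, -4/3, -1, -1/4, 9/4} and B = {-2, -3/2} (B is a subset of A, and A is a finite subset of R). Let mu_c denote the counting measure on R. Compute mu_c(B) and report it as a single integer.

Counting measure assigns mu_c(E) = |E| (number of elements) when E is finite.
B has 2 element(s), so mu_c(B) = 2.

2


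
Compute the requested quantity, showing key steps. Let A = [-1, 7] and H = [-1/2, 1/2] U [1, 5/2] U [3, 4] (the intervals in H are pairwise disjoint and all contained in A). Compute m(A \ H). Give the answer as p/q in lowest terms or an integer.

The ambient interval has length m(A) = 7 - (-1) = 8.
Since the holes are disjoint and sit inside A, by finite additivity
  m(H) = sum_i (b_i - a_i), and m(A \ H) = m(A) - m(H).
Computing the hole measures:
  m(H_1) = 1/2 - (-1/2) = 1.
  m(H_2) = 5/2 - 1 = 3/2.
  m(H_3) = 4 - 3 = 1.
Summed: m(H) = 1 + 3/2 + 1 = 7/2.
So m(A \ H) = 8 - 7/2 = 9/2.

9/2


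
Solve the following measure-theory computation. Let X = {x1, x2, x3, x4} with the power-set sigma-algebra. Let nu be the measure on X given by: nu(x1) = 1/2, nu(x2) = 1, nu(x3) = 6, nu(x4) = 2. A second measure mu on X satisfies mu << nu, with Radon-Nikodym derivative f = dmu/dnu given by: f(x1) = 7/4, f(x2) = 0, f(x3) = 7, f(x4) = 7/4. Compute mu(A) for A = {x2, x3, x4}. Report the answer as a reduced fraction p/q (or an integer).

By the defining property of the Radon-Nikodym derivative, for every measurable set A,
  mu(A) = integral_A f dnu.
Since nu is a discrete measure concentrated on the atoms of X, the integral over A reduces to the sum
  mu(A) = sum_{x in A} f(x) * nu({x}).
Computing each term:
  x2: f(x2) * nu(x2) = 0 * 1 = 0.
  x3: f(x3) * nu(x3) = 7 * 6 = 42.
  x4: f(x4) * nu(x4) = 7/4 * 2 = 7/2.
Summing: mu(A) = 0 + 42 + 7/2 = 91/2.

91/2


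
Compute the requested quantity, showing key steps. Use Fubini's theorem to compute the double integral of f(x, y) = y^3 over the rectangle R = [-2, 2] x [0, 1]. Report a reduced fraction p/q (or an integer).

f(x, y) is a tensor product of a function of x and a function of y, and both factors are bounded continuous (hence Lebesgue integrable) on the rectangle, so Fubini's theorem applies:
  integral_R f d(m x m) = (integral_a1^b1 1 dx) * (integral_a2^b2 y^3 dy).
Inner integral in x: integral_{-2}^{2} 1 dx = (2^1 - (-2)^1)/1
  = 4.
Inner integral in y: integral_{0}^{1} y^3 dy = (1^4 - 0^4)/4
  = 1/4.
Product: (4) * (1/4) = 1.

1


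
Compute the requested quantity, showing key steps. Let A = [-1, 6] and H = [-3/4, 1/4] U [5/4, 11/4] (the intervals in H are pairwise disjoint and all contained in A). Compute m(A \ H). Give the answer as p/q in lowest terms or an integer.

The ambient interval has length m(A) = 6 - (-1) = 7.
Since the holes are disjoint and sit inside A, by finite additivity
  m(H) = sum_i (b_i - a_i), and m(A \ H) = m(A) - m(H).
Computing the hole measures:
  m(H_1) = 1/4 - (-3/4) = 1.
  m(H_2) = 11/4 - 5/4 = 3/2.
Summed: m(H) = 1 + 3/2 = 5/2.
So m(A \ H) = 7 - 5/2 = 9/2.

9/2


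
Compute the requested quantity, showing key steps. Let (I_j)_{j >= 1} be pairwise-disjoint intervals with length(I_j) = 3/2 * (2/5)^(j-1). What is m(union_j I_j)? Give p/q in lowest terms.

By countable additivity of the Lebesgue measure on pairwise disjoint measurable sets,
  m(union_{j >= 1} I_j) = sum_{j >= 1} m(I_j) = sum_{j >= 1} a * r^(j-1),
  with a = 3/2 and r = 2/5.
Since 0 < r = 2/5 < 1, the geometric series converges:
  sum_{j >= 1} a * r^(j-1) = a / (1 - r).
  = 3/2 / (1 - 2/5)
  = 3/2 / (3/5)
  = 5/2.

5/2


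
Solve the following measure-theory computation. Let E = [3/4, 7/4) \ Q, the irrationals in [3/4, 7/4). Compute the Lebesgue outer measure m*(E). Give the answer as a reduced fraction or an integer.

The interval I = [3/4, 7/4) has m(I) = 7/4 - 3/4 = 1 (endpoints are measure-zero, so open/closed/half-open agree). Write I = (I cap Q) u (I \ Q). The rationals in I are countable, so m*(I cap Q) = 0 (cover each rational by intervals whose total length is arbitrarily small). By countable subadditivity m*(I) <= m*(I cap Q) + m*(I \ Q), hence m*(I \ Q) >= m(I) = 1. The reverse inequality m*(I \ Q) <= m*(I) = 1 is trivial since (I \ Q) is a subset of I. Therefore m*(I \ Q) = 1.

1


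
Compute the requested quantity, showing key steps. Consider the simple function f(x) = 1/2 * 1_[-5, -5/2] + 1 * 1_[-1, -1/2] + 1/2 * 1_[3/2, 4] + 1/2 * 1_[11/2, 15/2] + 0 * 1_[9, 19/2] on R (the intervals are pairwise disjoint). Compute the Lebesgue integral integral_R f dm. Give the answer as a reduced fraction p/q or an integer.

For a simple function f = sum_i c_i * 1_{A_i} with disjoint A_i,
  integral f dm = sum_i c_i * m(A_i).
Lengths of the A_i:
  m(A_1) = -5/2 - (-5) = 5/2.
  m(A_2) = -1/2 - (-1) = 1/2.
  m(A_3) = 4 - 3/2 = 5/2.
  m(A_4) = 15/2 - 11/2 = 2.
  m(A_5) = 19/2 - 9 = 1/2.
Contributions c_i * m(A_i):
  (1/2) * (5/2) = 5/4.
  (1) * (1/2) = 1/2.
  (1/2) * (5/2) = 5/4.
  (1/2) * (2) = 1.
  (0) * (1/2) = 0.
Total: 5/4 + 1/2 + 5/4 + 1 + 0 = 4.

4


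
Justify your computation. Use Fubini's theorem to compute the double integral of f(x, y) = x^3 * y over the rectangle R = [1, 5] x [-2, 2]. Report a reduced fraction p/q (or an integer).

f(x, y) is a tensor product of a function of x and a function of y, and both factors are bounded continuous (hence Lebesgue integrable) on the rectangle, so Fubini's theorem applies:
  integral_R f d(m x m) = (integral_a1^b1 x^3 dx) * (integral_a2^b2 y dy).
Inner integral in x: integral_{1}^{5} x^3 dx = (5^4 - 1^4)/4
  = 156.
Inner integral in y: integral_{-2}^{2} y dy = (2^2 - (-2)^2)/2
  = 0.
Product: (156) * (0) = 0.

0


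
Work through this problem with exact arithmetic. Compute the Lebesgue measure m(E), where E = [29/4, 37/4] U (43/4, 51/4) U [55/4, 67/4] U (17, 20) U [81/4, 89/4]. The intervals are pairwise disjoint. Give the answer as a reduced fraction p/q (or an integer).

For pairwise disjoint intervals, m(union_i I_i) = sum_i m(I_i),
and m is invariant under swapping open/closed endpoints (single points have measure 0).
So m(E) = sum_i (b_i - a_i).
  I_1 has length 37/4 - 29/4 = 2.
  I_2 has length 51/4 - 43/4 = 2.
  I_3 has length 67/4 - 55/4 = 3.
  I_4 has length 20 - 17 = 3.
  I_5 has length 89/4 - 81/4 = 2.
Summing:
  m(E) = 2 + 2 + 3 + 3 + 2 = 12.

12


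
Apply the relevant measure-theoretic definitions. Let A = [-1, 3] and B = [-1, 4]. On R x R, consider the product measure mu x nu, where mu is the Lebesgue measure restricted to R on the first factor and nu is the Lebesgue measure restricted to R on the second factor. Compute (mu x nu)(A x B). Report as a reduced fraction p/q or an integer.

For a measurable rectangle A x B, the product measure satisfies
  (mu x nu)(A x B) = mu(A) * nu(B).
  mu(A) = 4.
  nu(B) = 5.
  (mu x nu)(A x B) = 4 * 5 = 20.

20


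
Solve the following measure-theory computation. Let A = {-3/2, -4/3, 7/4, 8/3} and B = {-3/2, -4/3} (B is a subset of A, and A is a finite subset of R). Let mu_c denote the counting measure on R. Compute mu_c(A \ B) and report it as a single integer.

Counting measure assigns mu_c(E) = |E| (number of elements) when E is finite. For B subset A, A \ B is the set of elements of A not in B, so |A \ B| = |A| - |B|.
|A| = 4, |B| = 2, so mu_c(A \ B) = 4 - 2 = 2.

2


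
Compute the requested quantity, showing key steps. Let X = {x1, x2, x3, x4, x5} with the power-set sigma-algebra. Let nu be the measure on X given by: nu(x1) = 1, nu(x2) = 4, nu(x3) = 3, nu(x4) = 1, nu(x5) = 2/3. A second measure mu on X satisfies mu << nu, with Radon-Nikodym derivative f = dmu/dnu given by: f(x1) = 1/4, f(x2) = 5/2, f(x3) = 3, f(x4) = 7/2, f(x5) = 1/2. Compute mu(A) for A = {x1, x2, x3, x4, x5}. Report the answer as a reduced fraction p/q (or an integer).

By the defining property of the Radon-Nikodym derivative, for every measurable set A,
  mu(A) = integral_A f dnu.
Since nu is a discrete measure concentrated on the atoms of X, the integral over A reduces to the sum
  mu(A) = sum_{x in A} f(x) * nu({x}).
Computing each term:
  x1: f(x1) * nu(x1) = 1/4 * 1 = 1/4.
  x2: f(x2) * nu(x2) = 5/2 * 4 = 10.
  x3: f(x3) * nu(x3) = 3 * 3 = 9.
  x4: f(x4) * nu(x4) = 7/2 * 1 = 7/2.
  x5: f(x5) * nu(x5) = 1/2 * 2/3 = 1/3.
Summing: mu(A) = 1/4 + 10 + 9 + 7/2 + 1/3 = 277/12.

277/12


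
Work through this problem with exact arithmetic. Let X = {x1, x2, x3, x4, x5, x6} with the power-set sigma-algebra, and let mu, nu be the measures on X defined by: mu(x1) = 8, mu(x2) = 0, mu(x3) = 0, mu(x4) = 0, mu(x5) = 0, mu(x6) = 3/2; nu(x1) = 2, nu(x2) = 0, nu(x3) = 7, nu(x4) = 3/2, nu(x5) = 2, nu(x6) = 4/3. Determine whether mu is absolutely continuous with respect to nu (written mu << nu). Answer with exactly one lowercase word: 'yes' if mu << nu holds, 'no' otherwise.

mu << nu means: every nu-null measurable set is also mu-null; equivalently, for every atom x, if nu({x}) = 0 then mu({x}) = 0.
Checking each atom:
  x1: nu = 2 > 0 -> no constraint.
  x2: nu = 0, mu = 0 -> consistent with mu << nu.
  x3: nu = 7 > 0 -> no constraint.
  x4: nu = 3/2 > 0 -> no constraint.
  x5: nu = 2 > 0 -> no constraint.
  x6: nu = 4/3 > 0 -> no constraint.
No atom violates the condition. Therefore mu << nu.

yes


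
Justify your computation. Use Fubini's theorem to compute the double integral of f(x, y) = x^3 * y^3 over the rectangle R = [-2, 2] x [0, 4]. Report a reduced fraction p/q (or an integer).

f(x, y) is a tensor product of a function of x and a function of y, and both factors are bounded continuous (hence Lebesgue integrable) on the rectangle, so Fubini's theorem applies:
  integral_R f d(m x m) = (integral_a1^b1 x^3 dx) * (integral_a2^b2 y^3 dy).
Inner integral in x: integral_{-2}^{2} x^3 dx = (2^4 - (-2)^4)/4
  = 0.
Inner integral in y: integral_{0}^{4} y^3 dy = (4^4 - 0^4)/4
  = 64.
Product: (0) * (64) = 0.

0


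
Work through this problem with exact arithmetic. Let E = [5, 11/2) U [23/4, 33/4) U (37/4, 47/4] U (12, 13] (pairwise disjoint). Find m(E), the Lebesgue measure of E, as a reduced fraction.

For pairwise disjoint intervals, m(union_i I_i) = sum_i m(I_i),
and m is invariant under swapping open/closed endpoints (single points have measure 0).
So m(E) = sum_i (b_i - a_i).
  I_1 has length 11/2 - 5 = 1/2.
  I_2 has length 33/4 - 23/4 = 5/2.
  I_3 has length 47/4 - 37/4 = 5/2.
  I_4 has length 13 - 12 = 1.
Summing:
  m(E) = 1/2 + 5/2 + 5/2 + 1 = 13/2.

13/2


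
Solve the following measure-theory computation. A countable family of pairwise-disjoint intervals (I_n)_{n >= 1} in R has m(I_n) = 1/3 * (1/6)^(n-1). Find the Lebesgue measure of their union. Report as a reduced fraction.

By countable additivity of the Lebesgue measure on pairwise disjoint measurable sets,
  m(union_{n >= 1} I_n) = sum_{n >= 1} m(I_n) = sum_{n >= 1} a * r^(n-1),
  with a = 1/3 and r = 1/6.
Since 0 < r = 1/6 < 1, the geometric series converges:
  sum_{n >= 1} a * r^(n-1) = a / (1 - r).
  = 1/3 / (1 - 1/6)
  = 1/3 / (5/6)
  = 2/5.

2/5


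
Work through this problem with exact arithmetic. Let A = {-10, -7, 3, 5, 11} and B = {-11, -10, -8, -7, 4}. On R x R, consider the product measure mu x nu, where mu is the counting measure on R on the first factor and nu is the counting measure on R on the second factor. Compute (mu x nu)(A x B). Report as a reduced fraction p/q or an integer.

For a measurable rectangle A x B, the product measure satisfies
  (mu x nu)(A x B) = mu(A) * nu(B).
  mu(A) = 5.
  nu(B) = 5.
  (mu x nu)(A x B) = 5 * 5 = 25.

25


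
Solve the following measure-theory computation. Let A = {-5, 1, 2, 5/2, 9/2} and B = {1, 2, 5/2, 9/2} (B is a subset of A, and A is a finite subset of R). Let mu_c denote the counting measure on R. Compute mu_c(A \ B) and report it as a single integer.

Counting measure assigns mu_c(E) = |E| (number of elements) when E is finite. For B subset A, A \ B is the set of elements of A not in B, so |A \ B| = |A| - |B|.
|A| = 5, |B| = 4, so mu_c(A \ B) = 5 - 4 = 1.

1


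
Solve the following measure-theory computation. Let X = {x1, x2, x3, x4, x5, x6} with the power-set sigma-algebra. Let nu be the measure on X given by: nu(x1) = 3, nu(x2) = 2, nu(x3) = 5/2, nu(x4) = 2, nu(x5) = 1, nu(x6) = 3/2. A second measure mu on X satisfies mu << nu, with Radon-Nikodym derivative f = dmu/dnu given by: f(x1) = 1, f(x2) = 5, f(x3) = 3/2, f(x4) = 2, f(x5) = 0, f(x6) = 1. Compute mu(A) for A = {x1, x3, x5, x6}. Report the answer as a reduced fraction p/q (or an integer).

By the defining property of the Radon-Nikodym derivative, for every measurable set A,
  mu(A) = integral_A f dnu.
Since nu is a discrete measure concentrated on the atoms of X, the integral over A reduces to the sum
  mu(A) = sum_{x in A} f(x) * nu({x}).
Computing each term:
  x1: f(x1) * nu(x1) = 1 * 3 = 3.
  x3: f(x3) * nu(x3) = 3/2 * 5/2 = 15/4.
  x5: f(x5) * nu(x5) = 0 * 1 = 0.
  x6: f(x6) * nu(x6) = 1 * 3/2 = 3/2.
Summing: mu(A) = 3 + 15/4 + 0 + 3/2 = 33/4.

33/4


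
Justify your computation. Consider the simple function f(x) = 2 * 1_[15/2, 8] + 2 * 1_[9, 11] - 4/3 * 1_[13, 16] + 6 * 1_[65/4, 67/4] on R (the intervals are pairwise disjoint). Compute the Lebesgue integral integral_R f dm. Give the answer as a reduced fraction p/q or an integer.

For a simple function f = sum_i c_i * 1_{A_i} with disjoint A_i,
  integral f dm = sum_i c_i * m(A_i).
Lengths of the A_i:
  m(A_1) = 8 - 15/2 = 1/2.
  m(A_2) = 11 - 9 = 2.
  m(A_3) = 16 - 13 = 3.
  m(A_4) = 67/4 - 65/4 = 1/2.
Contributions c_i * m(A_i):
  (2) * (1/2) = 1.
  (2) * (2) = 4.
  (-4/3) * (3) = -4.
  (6) * (1/2) = 3.
Total: 1 + 4 - 4 + 3 = 4.

4


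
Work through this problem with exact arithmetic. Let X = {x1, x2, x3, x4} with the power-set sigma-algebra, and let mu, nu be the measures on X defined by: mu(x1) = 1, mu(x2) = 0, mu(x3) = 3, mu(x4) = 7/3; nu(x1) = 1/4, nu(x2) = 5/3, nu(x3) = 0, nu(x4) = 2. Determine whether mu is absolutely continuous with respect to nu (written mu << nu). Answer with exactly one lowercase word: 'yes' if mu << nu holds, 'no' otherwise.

mu << nu means: every nu-null measurable set is also mu-null; equivalently, for every atom x, if nu({x}) = 0 then mu({x}) = 0.
Checking each atom:
  x1: nu = 1/4 > 0 -> no constraint.
  x2: nu = 5/3 > 0 -> no constraint.
  x3: nu = 0, mu = 3 > 0 -> violates mu << nu.
  x4: nu = 2 > 0 -> no constraint.
The atom(s) x3 violate the condition (nu = 0 but mu > 0). Therefore mu is NOT absolutely continuous w.r.t. nu.

no


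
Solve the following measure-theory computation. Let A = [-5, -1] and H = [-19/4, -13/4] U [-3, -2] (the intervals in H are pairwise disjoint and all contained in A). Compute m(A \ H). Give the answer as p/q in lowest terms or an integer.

The ambient interval has length m(A) = -1 - (-5) = 4.
Since the holes are disjoint and sit inside A, by finite additivity
  m(H) = sum_i (b_i - a_i), and m(A \ H) = m(A) - m(H).
Computing the hole measures:
  m(H_1) = -13/4 - (-19/4) = 3/2.
  m(H_2) = -2 - (-3) = 1.
Summed: m(H) = 3/2 + 1 = 5/2.
So m(A \ H) = 4 - 5/2 = 3/2.

3/2


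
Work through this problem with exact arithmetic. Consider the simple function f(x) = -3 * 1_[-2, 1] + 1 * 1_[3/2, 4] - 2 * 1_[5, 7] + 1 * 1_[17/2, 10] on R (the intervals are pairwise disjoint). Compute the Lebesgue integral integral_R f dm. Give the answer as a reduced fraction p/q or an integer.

For a simple function f = sum_i c_i * 1_{A_i} with disjoint A_i,
  integral f dm = sum_i c_i * m(A_i).
Lengths of the A_i:
  m(A_1) = 1 - (-2) = 3.
  m(A_2) = 4 - 3/2 = 5/2.
  m(A_3) = 7 - 5 = 2.
  m(A_4) = 10 - 17/2 = 3/2.
Contributions c_i * m(A_i):
  (-3) * (3) = -9.
  (1) * (5/2) = 5/2.
  (-2) * (2) = -4.
  (1) * (3/2) = 3/2.
Total: -9 + 5/2 - 4 + 3/2 = -9.

-9


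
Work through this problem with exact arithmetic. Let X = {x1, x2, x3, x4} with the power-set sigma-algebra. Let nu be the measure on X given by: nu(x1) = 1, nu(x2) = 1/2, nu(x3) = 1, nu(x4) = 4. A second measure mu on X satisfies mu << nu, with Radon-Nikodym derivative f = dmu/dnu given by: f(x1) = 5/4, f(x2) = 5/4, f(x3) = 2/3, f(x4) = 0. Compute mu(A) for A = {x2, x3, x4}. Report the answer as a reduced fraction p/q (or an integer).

By the defining property of the Radon-Nikodym derivative, for every measurable set A,
  mu(A) = integral_A f dnu.
Since nu is a discrete measure concentrated on the atoms of X, the integral over A reduces to the sum
  mu(A) = sum_{x in A} f(x) * nu({x}).
Computing each term:
  x2: f(x2) * nu(x2) = 5/4 * 1/2 = 5/8.
  x3: f(x3) * nu(x3) = 2/3 * 1 = 2/3.
  x4: f(x4) * nu(x4) = 0 * 4 = 0.
Summing: mu(A) = 5/8 + 2/3 + 0 = 31/24.

31/24


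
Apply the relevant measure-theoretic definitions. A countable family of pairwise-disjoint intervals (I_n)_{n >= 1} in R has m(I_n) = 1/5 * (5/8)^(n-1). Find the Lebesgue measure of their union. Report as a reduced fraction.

By countable additivity of the Lebesgue measure on pairwise disjoint measurable sets,
  m(union_{n >= 1} I_n) = sum_{n >= 1} m(I_n) = sum_{n >= 1} a * r^(n-1),
  with a = 1/5 and r = 5/8.
Since 0 < r = 5/8 < 1, the geometric series converges:
  sum_{n >= 1} a * r^(n-1) = a / (1 - r).
  = 1/5 / (1 - 5/8)
  = 1/5 / (3/8)
  = 8/15.

8/15


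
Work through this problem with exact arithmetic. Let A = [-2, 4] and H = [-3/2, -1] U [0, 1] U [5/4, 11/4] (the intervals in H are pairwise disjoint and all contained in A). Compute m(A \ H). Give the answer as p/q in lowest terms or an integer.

The ambient interval has length m(A) = 4 - (-2) = 6.
Since the holes are disjoint and sit inside A, by finite additivity
  m(H) = sum_i (b_i - a_i), and m(A \ H) = m(A) - m(H).
Computing the hole measures:
  m(H_1) = -1 - (-3/2) = 1/2.
  m(H_2) = 1 - 0 = 1.
  m(H_3) = 11/4 - 5/4 = 3/2.
Summed: m(H) = 1/2 + 1 + 3/2 = 3.
So m(A \ H) = 6 - 3 = 3.

3


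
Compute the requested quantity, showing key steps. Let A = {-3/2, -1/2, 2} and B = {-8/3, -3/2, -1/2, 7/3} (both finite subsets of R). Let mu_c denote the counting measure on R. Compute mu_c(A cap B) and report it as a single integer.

Counting measure on a finite set equals cardinality. mu_c(A cap B) = |A cap B| (elements appearing in both).
Enumerating the elements of A that also lie in B gives 2 element(s).
So mu_c(A cap B) = 2.

2


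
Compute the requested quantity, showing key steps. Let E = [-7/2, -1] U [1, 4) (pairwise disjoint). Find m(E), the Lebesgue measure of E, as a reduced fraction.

For pairwise disjoint intervals, m(union_i I_i) = sum_i m(I_i),
and m is invariant under swapping open/closed endpoints (single points have measure 0).
So m(E) = sum_i (b_i - a_i).
  I_1 has length -1 - (-7/2) = 5/2.
  I_2 has length 4 - 1 = 3.
Summing:
  m(E) = 5/2 + 3 = 11/2.

11/2


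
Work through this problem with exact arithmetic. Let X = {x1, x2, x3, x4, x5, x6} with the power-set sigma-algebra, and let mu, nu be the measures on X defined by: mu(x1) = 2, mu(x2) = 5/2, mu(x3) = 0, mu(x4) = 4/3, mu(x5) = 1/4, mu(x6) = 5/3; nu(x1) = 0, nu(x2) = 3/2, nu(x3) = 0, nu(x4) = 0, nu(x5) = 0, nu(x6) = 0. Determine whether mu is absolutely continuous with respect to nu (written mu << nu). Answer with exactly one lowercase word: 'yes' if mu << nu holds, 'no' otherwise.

mu << nu means: every nu-null measurable set is also mu-null; equivalently, for every atom x, if nu({x}) = 0 then mu({x}) = 0.
Checking each atom:
  x1: nu = 0, mu = 2 > 0 -> violates mu << nu.
  x2: nu = 3/2 > 0 -> no constraint.
  x3: nu = 0, mu = 0 -> consistent with mu << nu.
  x4: nu = 0, mu = 4/3 > 0 -> violates mu << nu.
  x5: nu = 0, mu = 1/4 > 0 -> violates mu << nu.
  x6: nu = 0, mu = 5/3 > 0 -> violates mu << nu.
The atom(s) x1, x4, x5, x6 violate the condition (nu = 0 but mu > 0). Therefore mu is NOT absolutely continuous w.r.t. nu.

no


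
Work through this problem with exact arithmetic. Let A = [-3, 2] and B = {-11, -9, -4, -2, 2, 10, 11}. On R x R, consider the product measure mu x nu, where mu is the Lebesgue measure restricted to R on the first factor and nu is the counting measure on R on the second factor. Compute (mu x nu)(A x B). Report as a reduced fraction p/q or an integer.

For a measurable rectangle A x B, the product measure satisfies
  (mu x nu)(A x B) = mu(A) * nu(B).
  mu(A) = 5.
  nu(B) = 7.
  (mu x nu)(A x B) = 5 * 7 = 35.

35


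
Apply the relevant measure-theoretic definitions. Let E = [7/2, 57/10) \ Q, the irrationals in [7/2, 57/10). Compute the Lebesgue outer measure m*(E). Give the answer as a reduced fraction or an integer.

The interval I = [7/2, 57/10) has m(I) = 57/10 - 7/2 = 11/5 (endpoints are measure-zero, so open/closed/half-open agree). Write I = (I cap Q) u (I \ Q). The rationals in I are countable, so m*(I cap Q) = 0 (cover each rational by intervals whose total length is arbitrarily small). By countable subadditivity m*(I) <= m*(I cap Q) + m*(I \ Q), hence m*(I \ Q) >= m(I) = 11/5. The reverse inequality m*(I \ Q) <= m*(I) = 11/5 is trivial since (I \ Q) is a subset of I. Therefore m*(I \ Q) = 11/5.

11/5


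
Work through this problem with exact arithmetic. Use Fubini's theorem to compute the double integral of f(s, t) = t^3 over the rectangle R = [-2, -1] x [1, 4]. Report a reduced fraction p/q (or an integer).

f(s, t) is a tensor product of a function of s and a function of t, and both factors are bounded continuous (hence Lebesgue integrable) on the rectangle, so Fubini's theorem applies:
  integral_R f d(m x m) = (integral_a1^b1 1 ds) * (integral_a2^b2 t^3 dt).
Inner integral in s: integral_{-2}^{-1} 1 ds = ((-1)^1 - (-2)^1)/1
  = 1.
Inner integral in t: integral_{1}^{4} t^3 dt = (4^4 - 1^4)/4
  = 255/4.
Product: (1) * (255/4) = 255/4.

255/4


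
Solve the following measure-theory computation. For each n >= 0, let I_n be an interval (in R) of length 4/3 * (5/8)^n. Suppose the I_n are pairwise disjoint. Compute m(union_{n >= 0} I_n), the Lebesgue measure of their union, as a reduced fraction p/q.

By countable additivity of the Lebesgue measure on pairwise disjoint measurable sets,
  m(union_{n >= 0} I_n) = sum_{n >= 0} m(I_n) = sum_{n >= 0} a * r^n,
  with a = 4/3 and r = 5/8.
Since 0 < r = 5/8 < 1, the geometric series converges:
  sum_{n >= 0} a * r^n = a / (1 - r).
  = 4/3 / (1 - 5/8)
  = 4/3 / (3/8)
  = 32/9.

32/9


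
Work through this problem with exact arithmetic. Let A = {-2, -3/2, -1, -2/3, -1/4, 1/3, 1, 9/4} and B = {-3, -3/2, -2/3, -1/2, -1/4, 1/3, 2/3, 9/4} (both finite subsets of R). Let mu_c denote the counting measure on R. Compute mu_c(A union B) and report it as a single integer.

Counting measure on a finite set equals cardinality. By inclusion-exclusion, |A union B| = |A| + |B| - |A cap B|.
|A| = 8, |B| = 8, |A cap B| = 5.
So mu_c(A union B) = 8 + 8 - 5 = 11.

11


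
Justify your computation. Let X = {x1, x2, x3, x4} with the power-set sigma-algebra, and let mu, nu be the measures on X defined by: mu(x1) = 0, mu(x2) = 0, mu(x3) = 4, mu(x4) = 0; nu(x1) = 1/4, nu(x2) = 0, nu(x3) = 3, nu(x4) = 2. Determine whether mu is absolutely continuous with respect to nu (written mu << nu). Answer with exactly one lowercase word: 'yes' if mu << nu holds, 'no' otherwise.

mu << nu means: every nu-null measurable set is also mu-null; equivalently, for every atom x, if nu({x}) = 0 then mu({x}) = 0.
Checking each atom:
  x1: nu = 1/4 > 0 -> no constraint.
  x2: nu = 0, mu = 0 -> consistent with mu << nu.
  x3: nu = 3 > 0 -> no constraint.
  x4: nu = 2 > 0 -> no constraint.
No atom violates the condition. Therefore mu << nu.

yes


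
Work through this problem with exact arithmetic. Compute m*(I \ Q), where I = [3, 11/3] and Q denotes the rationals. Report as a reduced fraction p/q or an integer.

The interval I = [3, 11/3] has m(I) = 11/3 - 3 = 2/3 (endpoints are measure-zero, so open/closed/half-open agree). Write I = (I cap Q) u (I \ Q). The rationals in I are countable, so m*(I cap Q) = 0 (cover each rational by intervals whose total length is arbitrarily small). By countable subadditivity m*(I) <= m*(I cap Q) + m*(I \ Q), hence m*(I \ Q) >= m(I) = 2/3. The reverse inequality m*(I \ Q) <= m*(I) = 2/3 is trivial since (I \ Q) is a subset of I. Therefore m*(I \ Q) = 2/3.

2/3


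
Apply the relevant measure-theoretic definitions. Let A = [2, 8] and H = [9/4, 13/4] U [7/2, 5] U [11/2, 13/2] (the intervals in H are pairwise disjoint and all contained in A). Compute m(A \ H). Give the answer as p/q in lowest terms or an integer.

The ambient interval has length m(A) = 8 - 2 = 6.
Since the holes are disjoint and sit inside A, by finite additivity
  m(H) = sum_i (b_i - a_i), and m(A \ H) = m(A) - m(H).
Computing the hole measures:
  m(H_1) = 13/4 - 9/4 = 1.
  m(H_2) = 5 - 7/2 = 3/2.
  m(H_3) = 13/2 - 11/2 = 1.
Summed: m(H) = 1 + 3/2 + 1 = 7/2.
So m(A \ H) = 6 - 7/2 = 5/2.

5/2


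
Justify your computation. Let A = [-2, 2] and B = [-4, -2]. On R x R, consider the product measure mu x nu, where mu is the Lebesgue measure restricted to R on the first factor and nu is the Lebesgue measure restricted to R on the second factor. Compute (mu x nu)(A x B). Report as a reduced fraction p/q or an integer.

For a measurable rectangle A x B, the product measure satisfies
  (mu x nu)(A x B) = mu(A) * nu(B).
  mu(A) = 4.
  nu(B) = 2.
  (mu x nu)(A x B) = 4 * 2 = 8.

8


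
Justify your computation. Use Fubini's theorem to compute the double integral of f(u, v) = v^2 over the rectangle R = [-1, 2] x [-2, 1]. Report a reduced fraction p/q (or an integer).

f(u, v) is a tensor product of a function of u and a function of v, and both factors are bounded continuous (hence Lebesgue integrable) on the rectangle, so Fubini's theorem applies:
  integral_R f d(m x m) = (integral_a1^b1 1 du) * (integral_a2^b2 v^2 dv).
Inner integral in u: integral_{-1}^{2} 1 du = (2^1 - (-1)^1)/1
  = 3.
Inner integral in v: integral_{-2}^{1} v^2 dv = (1^3 - (-2)^3)/3
  = 3.
Product: (3) * (3) = 9.

9


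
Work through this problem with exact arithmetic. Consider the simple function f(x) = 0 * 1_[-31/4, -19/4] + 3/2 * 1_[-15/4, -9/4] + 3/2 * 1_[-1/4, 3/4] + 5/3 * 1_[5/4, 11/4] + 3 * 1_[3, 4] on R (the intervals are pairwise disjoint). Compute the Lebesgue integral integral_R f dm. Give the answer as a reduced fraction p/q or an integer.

For a simple function f = sum_i c_i * 1_{A_i} with disjoint A_i,
  integral f dm = sum_i c_i * m(A_i).
Lengths of the A_i:
  m(A_1) = -19/4 - (-31/4) = 3.
  m(A_2) = -9/4 - (-15/4) = 3/2.
  m(A_3) = 3/4 - (-1/4) = 1.
  m(A_4) = 11/4 - 5/4 = 3/2.
  m(A_5) = 4 - 3 = 1.
Contributions c_i * m(A_i):
  (0) * (3) = 0.
  (3/2) * (3/2) = 9/4.
  (3/2) * (1) = 3/2.
  (5/3) * (3/2) = 5/2.
  (3) * (1) = 3.
Total: 0 + 9/4 + 3/2 + 5/2 + 3 = 37/4.

37/4


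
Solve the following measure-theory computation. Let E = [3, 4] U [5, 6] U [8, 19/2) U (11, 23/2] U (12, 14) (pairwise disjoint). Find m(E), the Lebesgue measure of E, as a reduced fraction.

For pairwise disjoint intervals, m(union_i I_i) = sum_i m(I_i),
and m is invariant under swapping open/closed endpoints (single points have measure 0).
So m(E) = sum_i (b_i - a_i).
  I_1 has length 4 - 3 = 1.
  I_2 has length 6 - 5 = 1.
  I_3 has length 19/2 - 8 = 3/2.
  I_4 has length 23/2 - 11 = 1/2.
  I_5 has length 14 - 12 = 2.
Summing:
  m(E) = 1 + 1 + 3/2 + 1/2 + 2 = 6.

6


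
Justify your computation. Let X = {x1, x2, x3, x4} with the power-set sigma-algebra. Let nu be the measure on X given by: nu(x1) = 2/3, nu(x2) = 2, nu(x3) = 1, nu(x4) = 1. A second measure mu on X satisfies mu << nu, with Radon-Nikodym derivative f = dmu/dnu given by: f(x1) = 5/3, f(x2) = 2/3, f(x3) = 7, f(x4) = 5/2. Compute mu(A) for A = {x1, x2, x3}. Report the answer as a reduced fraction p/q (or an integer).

By the defining property of the Radon-Nikodym derivative, for every measurable set A,
  mu(A) = integral_A f dnu.
Since nu is a discrete measure concentrated on the atoms of X, the integral over A reduces to the sum
  mu(A) = sum_{x in A} f(x) * nu({x}).
Computing each term:
  x1: f(x1) * nu(x1) = 5/3 * 2/3 = 10/9.
  x2: f(x2) * nu(x2) = 2/3 * 2 = 4/3.
  x3: f(x3) * nu(x3) = 7 * 1 = 7.
Summing: mu(A) = 10/9 + 4/3 + 7 = 85/9.

85/9


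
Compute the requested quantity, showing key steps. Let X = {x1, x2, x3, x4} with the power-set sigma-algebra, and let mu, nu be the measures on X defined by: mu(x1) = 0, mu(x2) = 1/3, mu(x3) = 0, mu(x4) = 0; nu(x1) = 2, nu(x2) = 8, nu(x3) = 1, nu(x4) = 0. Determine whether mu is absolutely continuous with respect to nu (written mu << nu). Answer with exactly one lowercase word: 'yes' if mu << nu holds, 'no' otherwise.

mu << nu means: every nu-null measurable set is also mu-null; equivalently, for every atom x, if nu({x}) = 0 then mu({x}) = 0.
Checking each atom:
  x1: nu = 2 > 0 -> no constraint.
  x2: nu = 8 > 0 -> no constraint.
  x3: nu = 1 > 0 -> no constraint.
  x4: nu = 0, mu = 0 -> consistent with mu << nu.
No atom violates the condition. Therefore mu << nu.

yes


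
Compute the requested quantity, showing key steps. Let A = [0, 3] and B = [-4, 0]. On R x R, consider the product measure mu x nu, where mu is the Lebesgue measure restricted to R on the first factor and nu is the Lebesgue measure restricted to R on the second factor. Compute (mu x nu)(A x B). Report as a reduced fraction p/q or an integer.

For a measurable rectangle A x B, the product measure satisfies
  (mu x nu)(A x B) = mu(A) * nu(B).
  mu(A) = 3.
  nu(B) = 4.
  (mu x nu)(A x B) = 3 * 4 = 12.

12


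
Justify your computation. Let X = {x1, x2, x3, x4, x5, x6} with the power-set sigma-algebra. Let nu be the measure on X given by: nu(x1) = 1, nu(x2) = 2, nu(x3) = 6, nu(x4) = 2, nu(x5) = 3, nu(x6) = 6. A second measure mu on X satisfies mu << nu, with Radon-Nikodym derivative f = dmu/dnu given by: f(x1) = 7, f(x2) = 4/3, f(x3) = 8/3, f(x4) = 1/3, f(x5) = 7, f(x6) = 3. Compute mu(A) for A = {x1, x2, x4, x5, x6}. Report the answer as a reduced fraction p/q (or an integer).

By the defining property of the Radon-Nikodym derivative, for every measurable set A,
  mu(A) = integral_A f dnu.
Since nu is a discrete measure concentrated on the atoms of X, the integral over A reduces to the sum
  mu(A) = sum_{x in A} f(x) * nu({x}).
Computing each term:
  x1: f(x1) * nu(x1) = 7 * 1 = 7.
  x2: f(x2) * nu(x2) = 4/3 * 2 = 8/3.
  x4: f(x4) * nu(x4) = 1/3 * 2 = 2/3.
  x5: f(x5) * nu(x5) = 7 * 3 = 21.
  x6: f(x6) * nu(x6) = 3 * 6 = 18.
Summing: mu(A) = 7 + 8/3 + 2/3 + 21 + 18 = 148/3.

148/3


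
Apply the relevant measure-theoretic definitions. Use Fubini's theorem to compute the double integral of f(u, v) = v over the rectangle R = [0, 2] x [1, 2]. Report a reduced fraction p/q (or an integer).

f(u, v) is a tensor product of a function of u and a function of v, and both factors are bounded continuous (hence Lebesgue integrable) on the rectangle, so Fubini's theorem applies:
  integral_R f d(m x m) = (integral_a1^b1 1 du) * (integral_a2^b2 v dv).
Inner integral in u: integral_{0}^{2} 1 du = (2^1 - 0^1)/1
  = 2.
Inner integral in v: integral_{1}^{2} v dv = (2^2 - 1^2)/2
  = 3/2.
Product: (2) * (3/2) = 3.

3


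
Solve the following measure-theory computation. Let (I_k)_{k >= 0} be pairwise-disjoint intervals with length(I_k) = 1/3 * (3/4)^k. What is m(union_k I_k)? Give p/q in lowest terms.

By countable additivity of the Lebesgue measure on pairwise disjoint measurable sets,
  m(union_{k >= 0} I_k) = sum_{k >= 0} m(I_k) = sum_{k >= 0} a * r^k,
  with a = 1/3 and r = 3/4.
Since 0 < r = 3/4 < 1, the geometric series converges:
  sum_{k >= 0} a * r^k = a / (1 - r).
  = 1/3 / (1 - 3/4)
  = 1/3 / (1/4)
  = 4/3.

4/3


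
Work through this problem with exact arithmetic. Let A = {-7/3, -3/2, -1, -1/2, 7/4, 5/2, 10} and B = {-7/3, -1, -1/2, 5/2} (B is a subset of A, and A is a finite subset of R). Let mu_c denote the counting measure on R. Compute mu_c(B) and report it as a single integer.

Counting measure assigns mu_c(E) = |E| (number of elements) when E is finite.
B has 4 element(s), so mu_c(B) = 4.

4


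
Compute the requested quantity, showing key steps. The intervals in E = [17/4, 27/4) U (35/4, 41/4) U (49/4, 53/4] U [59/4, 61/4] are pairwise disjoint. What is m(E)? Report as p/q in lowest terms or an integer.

For pairwise disjoint intervals, m(union_i I_i) = sum_i m(I_i),
and m is invariant under swapping open/closed endpoints (single points have measure 0).
So m(E) = sum_i (b_i - a_i).
  I_1 has length 27/4 - 17/4 = 5/2.
  I_2 has length 41/4 - 35/4 = 3/2.
  I_3 has length 53/4 - 49/4 = 1.
  I_4 has length 61/4 - 59/4 = 1/2.
Summing:
  m(E) = 5/2 + 3/2 + 1 + 1/2 = 11/2.

11/2


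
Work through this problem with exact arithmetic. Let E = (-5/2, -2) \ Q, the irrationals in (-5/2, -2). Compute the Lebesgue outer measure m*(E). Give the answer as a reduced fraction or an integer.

The interval I = (-5/2, -2) has m(I) = -2 - (-5/2) = 1/2 (endpoints are measure-zero, so open/closed/half-open agree). Write I = (I cap Q) u (I \ Q). The rationals in I are countable, so m*(I cap Q) = 0 (cover each rational by intervals whose total length is arbitrarily small). By countable subadditivity m*(I) <= m*(I cap Q) + m*(I \ Q), hence m*(I \ Q) >= m(I) = 1/2. The reverse inequality m*(I \ Q) <= m*(I) = 1/2 is trivial since (I \ Q) is a subset of I. Therefore m*(I \ Q) = 1/2.

1/2


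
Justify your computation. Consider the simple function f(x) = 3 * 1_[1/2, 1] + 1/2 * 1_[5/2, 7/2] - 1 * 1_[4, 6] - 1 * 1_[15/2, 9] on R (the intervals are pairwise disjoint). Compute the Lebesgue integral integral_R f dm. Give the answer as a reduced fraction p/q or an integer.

For a simple function f = sum_i c_i * 1_{A_i} with disjoint A_i,
  integral f dm = sum_i c_i * m(A_i).
Lengths of the A_i:
  m(A_1) = 1 - 1/2 = 1/2.
  m(A_2) = 7/2 - 5/2 = 1.
  m(A_3) = 6 - 4 = 2.
  m(A_4) = 9 - 15/2 = 3/2.
Contributions c_i * m(A_i):
  (3) * (1/2) = 3/2.
  (1/2) * (1) = 1/2.
  (-1) * (2) = -2.
  (-1) * (3/2) = -3/2.
Total: 3/2 + 1/2 - 2 - 3/2 = -3/2.

-3/2


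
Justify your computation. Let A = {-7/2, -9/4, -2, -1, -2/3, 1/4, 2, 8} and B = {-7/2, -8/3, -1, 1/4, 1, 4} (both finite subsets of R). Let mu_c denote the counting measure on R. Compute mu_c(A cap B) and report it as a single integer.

Counting measure on a finite set equals cardinality. mu_c(A cap B) = |A cap B| (elements appearing in both).
Enumerating the elements of A that also lie in B gives 3 element(s).
So mu_c(A cap B) = 3.

3


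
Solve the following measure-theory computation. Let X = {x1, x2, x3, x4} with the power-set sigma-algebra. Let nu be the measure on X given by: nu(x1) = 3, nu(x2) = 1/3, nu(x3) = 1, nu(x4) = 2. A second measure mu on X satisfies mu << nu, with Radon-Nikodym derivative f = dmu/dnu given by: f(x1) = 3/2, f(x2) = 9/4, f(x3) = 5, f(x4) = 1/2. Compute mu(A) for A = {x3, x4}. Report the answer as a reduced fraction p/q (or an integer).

By the defining property of the Radon-Nikodym derivative, for every measurable set A,
  mu(A) = integral_A f dnu.
Since nu is a discrete measure concentrated on the atoms of X, the integral over A reduces to the sum
  mu(A) = sum_{x in A} f(x) * nu({x}).
Computing each term:
  x3: f(x3) * nu(x3) = 5 * 1 = 5.
  x4: f(x4) * nu(x4) = 1/2 * 2 = 1.
Summing: mu(A) = 5 + 1 = 6.

6
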